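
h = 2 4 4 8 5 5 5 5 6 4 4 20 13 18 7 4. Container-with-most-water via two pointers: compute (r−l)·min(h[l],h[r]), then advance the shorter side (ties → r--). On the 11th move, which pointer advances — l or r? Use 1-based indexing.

[1,16] min(2,4)*15=30 best=30 * → l++
[2,16] min(4,4)*14=56 best=56 * → r--
[2,15] min(4,7)*13=52 best=56 → l++
[3,15] min(4,7)*12=48 best=56 → l++
[4,15] min(8,7)*11=77 best=77 * → r--
[4,14] min(8,18)*10=80 best=80 * → l++
[5,14] min(5,18)*9=45 best=80 → l++
[6,14] min(5,18)*8=40 best=80 → l++
[7,14] min(5,18)*7=35 best=80 → l++
[8,14] min(5,18)*6=30 best=80 → l++
[9,14] min(6,18)*5=30 best=80 → l++

l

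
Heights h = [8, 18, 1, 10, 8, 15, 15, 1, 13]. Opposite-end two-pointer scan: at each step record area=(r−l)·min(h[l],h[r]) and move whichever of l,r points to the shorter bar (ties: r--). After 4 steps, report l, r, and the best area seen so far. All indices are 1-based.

l=2, r=6, best area=91

[1,9] min(8,13)*8=64 best=64 * → l++
[2,9] min(18,13)*7=91 best=91 * → r--
[2,8] min(18,1)*6=6 best=91 → r--
[2,7] min(18,15)*5=75 best=91 → r--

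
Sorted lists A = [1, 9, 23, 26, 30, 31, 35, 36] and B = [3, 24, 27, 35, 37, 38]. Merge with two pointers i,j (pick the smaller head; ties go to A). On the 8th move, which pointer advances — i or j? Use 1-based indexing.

[i=1,j=1] A[i]=1<=B[j]=3 take 1 → i++
[i=2,j=1] A[i]=9>B[j]=3 take 3 → j++
[i=2,j=2] A[i]=9<=B[j]=24 take 9 → i++
[i=3,j=2] A[i]=23<=B[j]=24 take 23 → i++
[i=4,j=2] A[i]=26>B[j]=24 take 24 → j++
[i=4,j=3] A[i]=26<=B[j]=27 take 26 → i++
[i=5,j=3] A[i]=30>B[j]=27 take 27 → j++
[i=5,j=4] A[i]=30<=B[j]=35 take 30 → i++

i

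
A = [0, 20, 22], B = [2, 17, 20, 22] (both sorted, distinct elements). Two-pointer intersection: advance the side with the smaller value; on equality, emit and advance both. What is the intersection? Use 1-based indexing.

i=1 j=1: 0<2, i++
i=2 j=1: 20>2, j++
i=2 j=2: 20>17, j++
i=2 j=3: 20==20 emit, i++,j++
i=3 j=4: 22==22 emit, i++,j++

intersection = [20, 22]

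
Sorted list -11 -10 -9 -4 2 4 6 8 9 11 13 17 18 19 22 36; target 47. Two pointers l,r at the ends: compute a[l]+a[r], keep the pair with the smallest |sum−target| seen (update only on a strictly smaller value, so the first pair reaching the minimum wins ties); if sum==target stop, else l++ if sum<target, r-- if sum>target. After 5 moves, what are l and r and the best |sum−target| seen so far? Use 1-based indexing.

[1,16] -11+36=25 d=22 * → l++
[2,16] -10+36=26 d=21 * → l++
[3,16] -9+36=27 d=20 * → l++
[4,16] -4+36=32 d=15 * → l++
[5,16] 2+36=38 d=9 * → l++

l=6, r=16, best |Δ|=9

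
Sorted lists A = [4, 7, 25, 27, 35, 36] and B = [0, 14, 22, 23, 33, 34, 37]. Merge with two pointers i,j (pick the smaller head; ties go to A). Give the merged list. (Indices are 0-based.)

[i=0,j=0] A[i]=4>B[j]=0 take 0 → j++
[i=0,j=1] A[i]=4<=B[j]=14 take 4 → i++
[i=1,j=1] A[i]=7<=B[j]=14 take 7 → i++
[i=2,j=1] A[i]=25>B[j]=14 take 14 → j++
[i=2,j=2] A[i]=25>B[j]=22 take 22 → j++
[i=2,j=3] A[i]=25>B[j]=23 take 23 → j++
[i=2,j=4] A[i]=25<=B[j]=33 take 25 → i++
[i=3,j=4] A[i]=27<=B[j]=33 take 27 → i++
[i=4,j=4] A[i]=35>B[j]=33 take 33 → j++
[i=4,j=5] A[i]=35>B[j]=34 take 34 → j++
[i=4,j=6] A[i]=35<=B[j]=37 take 35 → i++
[i=5,j=6] A[i]=36<=B[j]=37 take 36 → i++
[i=6,j=6] A done, take B[j]=37 → j++

[0, 4, 7, 14, 22, 23, 25, 27, 33, 34, 35, 36, 37]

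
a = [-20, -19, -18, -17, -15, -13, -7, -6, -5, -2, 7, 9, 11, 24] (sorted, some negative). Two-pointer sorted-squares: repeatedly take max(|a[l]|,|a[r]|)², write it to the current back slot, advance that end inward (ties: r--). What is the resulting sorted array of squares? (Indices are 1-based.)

l=1 r=14: |-20|<=|24| out[14]=576, r--
l=1 r=13: |-20|>|11| out[13]=400, l++
l=2 r=13: |-19|>|11| out[12]=361, l++
l=3 r=13: |-18|>|11| out[11]=324, l++
l=4 r=13: |-17|>|11| out[10]=289, l++
l=5 r=13: |-15|>|11| out[9]=225, l++
l=6 r=13: |-13|>|11| out[8]=169, l++
l=7 r=13: |-7|<=|11| out[7]=121, r--
l=7 r=12: |-7|<=|9| out[6]=81, r--
l=7 r=11: |-7|<=|7| out[5]=49, r--
l=7 r=10: |-7|>|-2| out[4]=49, l++
l=8 r=10: |-6|>|-2| out[3]=36, l++
l=9 r=10: |-5|>|-2| out[2]=25, l++
l=10 r=10: |-2|<=|-2| out[1]=4, r--

[4, 25, 36, 49, 49, 81, 121, 169, 225, 289, 324, 361, 400, 576]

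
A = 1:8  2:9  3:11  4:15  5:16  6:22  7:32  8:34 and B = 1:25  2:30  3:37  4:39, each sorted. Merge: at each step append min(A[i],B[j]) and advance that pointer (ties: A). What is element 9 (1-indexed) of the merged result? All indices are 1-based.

merged[9] = 32

[i=1,j=1] A[i]=8<=B[j]=25 take 8 → i++
[i=2,j=1] A[i]=9<=B[j]=25 take 9 → i++
[i=3,j=1] A[i]=11<=B[j]=25 take 11 → i++
[i=4,j=1] A[i]=15<=B[j]=25 take 15 → i++
[i=5,j=1] A[i]=16<=B[j]=25 take 16 → i++
[i=6,j=1] A[i]=22<=B[j]=25 take 22 → i++
[i=7,j=1] A[i]=32>B[j]=25 take 25 → j++
[i=7,j=2] A[i]=32>B[j]=30 take 30 → j++
[i=7,j=3] A[i]=32<=B[j]=37 take 32 → i++
[i=8,j=3] A[i]=34<=B[j]=37 take 34 → i++
[i=9,j=3] A done, take B[j]=37 → j++
[i=9,j=4] A done, take B[j]=39 → j++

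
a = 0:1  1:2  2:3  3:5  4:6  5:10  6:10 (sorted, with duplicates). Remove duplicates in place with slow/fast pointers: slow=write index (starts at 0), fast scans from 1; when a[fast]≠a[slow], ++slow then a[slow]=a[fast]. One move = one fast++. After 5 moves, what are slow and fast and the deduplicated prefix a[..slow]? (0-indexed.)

slow=5, fast=6, prefix=[1, 2, 3, 5, 6, 10]

(s=0,f=1) a[fast]=2≠a[slow]=1 write a[1]=2 → slow++,fast++
(s=1,f=2) a[fast]=3≠a[slow]=2 write a[2]=3 → slow++,fast++
(s=2,f=3) a[fast]=5≠a[slow]=3 write a[3]=5 → slow++,fast++
(s=3,f=4) a[fast]=6≠a[slow]=5 write a[4]=6 → slow++,fast++
(s=4,f=5) a[fast]=10≠a[slow]=6 write a[5]=10 → slow++,fast++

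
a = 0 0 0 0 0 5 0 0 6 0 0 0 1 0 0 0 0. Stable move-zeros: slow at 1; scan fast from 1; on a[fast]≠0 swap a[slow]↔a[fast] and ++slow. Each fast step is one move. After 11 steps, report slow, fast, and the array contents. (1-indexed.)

slow=3, fast=12, a=[5, 6, 0, 0, 0, 0, 0, 0, 0, 0, 0, 0, 1, 0, 0, 0, 0]

(s=1,f=1) a[fast]=0 → fast++
(s=1,f=2) a[fast]=0 → fast++
(s=1,f=3) a[fast]=0 → fast++
(s=1,f=4) a[fast]=0 → fast++
(s=1,f=5) a[fast]=0 → fast++
(s=1,f=6) a[fast]=5≠0 swap→a[1]=5 → slow++,fast++
(s=2,f=7) a[fast]=0 → fast++
(s=2,f=8) a[fast]=0 → fast++
(s=2,f=9) a[fast]=6≠0 swap→a[2]=6 → slow++,fast++
(s=3,f=10) a[fast]=0 → fast++
(s=3,f=11) a[fast]=0 → fast++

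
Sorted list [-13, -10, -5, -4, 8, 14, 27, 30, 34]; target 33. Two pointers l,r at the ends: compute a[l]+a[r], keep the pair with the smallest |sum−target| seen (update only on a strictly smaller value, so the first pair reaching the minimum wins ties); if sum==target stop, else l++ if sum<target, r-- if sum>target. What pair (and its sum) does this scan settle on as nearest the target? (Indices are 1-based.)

l=1 r=9: -13+34=21 d=12 *, l++
l=2 r=9: -10+34=24 d=9 *, l++
l=3 r=9: -5+34=29 d=4 *, l++
l=4 r=9: -4+34=30 d=3 *, l++
l=5 r=9: 8+34=42 d=9, r--
l=5 r=8: 8+30=38 d=5, r--
l=5 r=7: 8+27=35 d=2 *, r--
l=5 r=6: 8+14=22 d=11, l++

pair (8, 27) with sum 35 (|Δ|=2)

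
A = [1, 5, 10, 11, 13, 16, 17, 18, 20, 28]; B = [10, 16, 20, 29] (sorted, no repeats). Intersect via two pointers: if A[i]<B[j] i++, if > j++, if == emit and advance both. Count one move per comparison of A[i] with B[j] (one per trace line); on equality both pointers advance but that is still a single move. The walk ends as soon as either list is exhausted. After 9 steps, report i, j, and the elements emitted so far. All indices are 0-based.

i=0 j=0: 1<10, i++
i=1 j=0: 5<10, i++
i=2 j=0: 10==10 emit, i++,j++
i=3 j=1: 11<16, i++
i=4 j=1: 13<16, i++
i=5 j=1: 16==16 emit, i++,j++
i=6 j=2: 17<20, i++
i=7 j=2: 18<20, i++
i=8 j=2: 20==20 emit, i++,j++

i=9, j=3, emitted=[10, 16, 20]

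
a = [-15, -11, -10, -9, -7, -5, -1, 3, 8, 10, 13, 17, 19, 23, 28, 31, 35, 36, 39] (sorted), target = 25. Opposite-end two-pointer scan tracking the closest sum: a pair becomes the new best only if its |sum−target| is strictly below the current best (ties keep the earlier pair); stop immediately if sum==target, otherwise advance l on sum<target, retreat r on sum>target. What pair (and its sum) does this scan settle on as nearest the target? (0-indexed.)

l=0 r=18: -15+39=24 d=1 *, l++
l=1 r=18: -11+39=28 d=3, r--
l=1 r=17: -11+36=25 d=0 *, stop

pair (-11, 36) with sum 25 (|Δ|=0)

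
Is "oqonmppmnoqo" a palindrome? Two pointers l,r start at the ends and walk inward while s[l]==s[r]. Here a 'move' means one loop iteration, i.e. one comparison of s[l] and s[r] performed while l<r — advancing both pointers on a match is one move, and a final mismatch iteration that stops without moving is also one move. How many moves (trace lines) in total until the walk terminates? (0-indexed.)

[0,11] 'o'=='o' → l++,r--
[1,10] 'q'=='q' → l++,r--
[2,9] 'o'=='o' → l++,r--
[3,8] 'n'=='n' → l++,r--
[4,7] 'm'=='m' → l++,r--
[5,6] 'p'=='p' → l++,r--

6 moves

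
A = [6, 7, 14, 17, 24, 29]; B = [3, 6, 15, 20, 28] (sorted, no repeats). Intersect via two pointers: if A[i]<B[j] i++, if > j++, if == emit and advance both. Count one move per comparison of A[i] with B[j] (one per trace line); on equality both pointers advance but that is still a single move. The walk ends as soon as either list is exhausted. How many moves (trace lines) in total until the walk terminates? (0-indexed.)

9 moves

[i=0,j=0] 6>3 → j++
[i=0,j=1] 6==6 emit → i++,j++
[i=1,j=2] 7<15 → i++
[i=2,j=2] 14<15 → i++
[i=3,j=2] 17>15 → j++
[i=3,j=3] 17<20 → i++
[i=4,j=3] 24>20 → j++
[i=4,j=4] 24<28 → i++
[i=5,j=4] 29>28 → j++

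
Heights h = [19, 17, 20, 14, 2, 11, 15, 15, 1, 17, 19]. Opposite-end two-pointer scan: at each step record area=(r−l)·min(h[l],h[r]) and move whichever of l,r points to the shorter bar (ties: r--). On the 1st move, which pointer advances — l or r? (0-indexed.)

r

l=0 r=10: min(19,19)*10=190 best=190 *, r--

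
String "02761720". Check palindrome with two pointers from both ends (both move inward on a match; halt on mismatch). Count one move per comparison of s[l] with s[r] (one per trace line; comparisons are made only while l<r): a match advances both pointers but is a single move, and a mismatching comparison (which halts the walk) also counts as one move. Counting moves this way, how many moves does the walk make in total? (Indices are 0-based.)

l=0 r=7: '0'=='0', l++,r--
l=1 r=6: '2'=='2', l++,r--
l=2 r=5: '7'=='7', l++,r--
l=3 r=4: '6'!='1', stop

4 moves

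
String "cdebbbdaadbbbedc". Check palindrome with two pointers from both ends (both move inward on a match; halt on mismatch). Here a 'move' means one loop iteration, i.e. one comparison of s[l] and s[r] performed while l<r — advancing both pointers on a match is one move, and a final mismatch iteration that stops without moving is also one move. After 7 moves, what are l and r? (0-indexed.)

l=7, r=8

[0,15] 'c'=='c' → l++,r--
[1,14] 'd'=='d' → l++,r--
[2,13] 'e'=='e' → l++,r--
[3,12] 'b'=='b' → l++,r--
[4,11] 'b'=='b' → l++,r--
[5,10] 'b'=='b' → l++,r--
[6,9] 'd'=='d' → l++,r--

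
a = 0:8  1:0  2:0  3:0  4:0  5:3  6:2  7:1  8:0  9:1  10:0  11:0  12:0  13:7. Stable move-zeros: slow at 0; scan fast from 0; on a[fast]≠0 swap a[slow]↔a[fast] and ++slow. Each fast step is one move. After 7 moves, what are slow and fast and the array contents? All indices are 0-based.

slow=3, fast=7, a=[8, 3, 2, 0, 0, 0, 0, 1, 0, 1, 0, 0, 0, 7]

(s=0,f=0) a[fast]=8≠0 swap→a[0]=8 → slow++,fast++
(s=1,f=1) a[fast]=0 → fast++
(s=1,f=2) a[fast]=0 → fast++
(s=1,f=3) a[fast]=0 → fast++
(s=1,f=4) a[fast]=0 → fast++
(s=1,f=5) a[fast]=3≠0 swap→a[1]=3 → slow++,fast++
(s=2,f=6) a[fast]=2≠0 swap→a[2]=2 → slow++,fast++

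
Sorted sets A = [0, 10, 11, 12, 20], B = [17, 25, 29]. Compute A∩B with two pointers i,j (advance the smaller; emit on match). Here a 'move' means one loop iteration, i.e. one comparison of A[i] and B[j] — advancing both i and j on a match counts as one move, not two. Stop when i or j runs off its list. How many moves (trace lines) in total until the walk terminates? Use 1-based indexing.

6 moves

[i=1,j=1] 0<17 → i++
[i=2,j=1] 10<17 → i++
[i=3,j=1] 11<17 → i++
[i=4,j=1] 12<17 → i++
[i=5,j=1] 20>17 → j++
[i=5,j=2] 20<25 → i++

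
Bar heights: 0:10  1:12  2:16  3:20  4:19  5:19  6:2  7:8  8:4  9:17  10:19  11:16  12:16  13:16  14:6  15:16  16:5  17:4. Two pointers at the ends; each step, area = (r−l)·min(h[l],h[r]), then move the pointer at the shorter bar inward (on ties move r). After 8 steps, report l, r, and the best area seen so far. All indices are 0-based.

l=2, r=11, best area=208

l=0 r=17: min(10,4)*17=68 best=68 *, r--
l=0 r=16: min(10,5)*16=80 best=80 *, r--
l=0 r=15: min(10,16)*15=150 best=150 *, l++
l=1 r=15: min(12,16)*14=168 best=168 *, l++
l=2 r=15: min(16,16)*13=208 best=208 *, r--
l=2 r=14: min(16,6)*12=72 best=208, r--
l=2 r=13: min(16,16)*11=176 best=208, r--
l=2 r=12: min(16,16)*10=160 best=208, r--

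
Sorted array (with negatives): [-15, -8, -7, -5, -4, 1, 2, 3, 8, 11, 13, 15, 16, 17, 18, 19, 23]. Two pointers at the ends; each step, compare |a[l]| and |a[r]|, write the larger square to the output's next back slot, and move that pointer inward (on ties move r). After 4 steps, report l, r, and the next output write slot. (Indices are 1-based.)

l=1 r=17: |-15|<=|23| out[17]=529, r--
l=1 r=16: |-15|<=|19| out[16]=361, r--
l=1 r=15: |-15|<=|18| out[15]=324, r--
l=1 r=14: |-15|<=|17| out[14]=289, r--

l=1, r=13, next write slot=13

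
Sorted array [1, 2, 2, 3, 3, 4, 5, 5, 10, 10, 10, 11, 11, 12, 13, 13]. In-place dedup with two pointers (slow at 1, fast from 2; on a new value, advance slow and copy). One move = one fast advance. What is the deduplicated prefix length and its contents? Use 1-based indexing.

length 9; prefix = [1, 2, 3, 4, 5, 10, 11, 12, 13]

(s=1,f=2) a[fast]=2≠a[slow]=1 write a[2]=2 → slow++,fast++
(s=2,f=3) a[fast]=2=a[slow] dup → fast++
(s=2,f=4) a[fast]=3≠a[slow]=2 write a[3]=3 → slow++,fast++
(s=3,f=5) a[fast]=3=a[slow] dup → fast++
(s=3,f=6) a[fast]=4≠a[slow]=3 write a[4]=4 → slow++,fast++
(s=4,f=7) a[fast]=5≠a[slow]=4 write a[5]=5 → slow++,fast++
(s=5,f=8) a[fast]=5=a[slow] dup → fast++
(s=5,f=9) a[fast]=10≠a[slow]=5 write a[6]=10 → slow++,fast++
(s=6,f=10) a[fast]=10=a[slow] dup → fast++
(s=6,f=11) a[fast]=10=a[slow] dup → fast++
(s=6,f=12) a[fast]=11≠a[slow]=10 write a[7]=11 → slow++,fast++
(s=7,f=13) a[fast]=11=a[slow] dup → fast++
(s=7,f=14) a[fast]=12≠a[slow]=11 write a[8]=12 → slow++,fast++
(s=8,f=15) a[fast]=13≠a[slow]=12 write a[9]=13 → slow++,fast++
(s=9,f=16) a[fast]=13=a[slow] dup → fast++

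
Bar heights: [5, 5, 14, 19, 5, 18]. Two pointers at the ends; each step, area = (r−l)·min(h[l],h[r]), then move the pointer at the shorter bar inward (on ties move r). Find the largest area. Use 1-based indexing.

max area = 42

[1,6] min(5,18)*5=25 best=25 * → l++
[2,6] min(5,18)*4=20 best=25 → l++
[3,6] min(14,18)*3=42 best=42 * → l++
[4,6] min(19,18)*2=36 best=42 → r--
[4,5] min(19,5)*1=5 best=42 → r--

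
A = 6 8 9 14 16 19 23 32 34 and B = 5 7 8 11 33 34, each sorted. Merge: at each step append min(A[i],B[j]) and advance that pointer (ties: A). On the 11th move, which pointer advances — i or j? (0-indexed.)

i

i=0 j=0: A[i]=6>B[j]=5 take 5, j++
i=0 j=1: A[i]=6<=B[j]=7 take 6, i++
i=1 j=1: A[i]=8>B[j]=7 take 7, j++
i=1 j=2: A[i]=8<=B[j]=8 take 8, i++
i=2 j=2: A[i]=9>B[j]=8 take 8, j++
i=2 j=3: A[i]=9<=B[j]=11 take 9, i++
i=3 j=3: A[i]=14>B[j]=11 take 11, j++
i=3 j=4: A[i]=14<=B[j]=33 take 14, i++
i=4 j=4: A[i]=16<=B[j]=33 take 16, i++
i=5 j=4: A[i]=19<=B[j]=33 take 19, i++
i=6 j=4: A[i]=23<=B[j]=33 take 23, i++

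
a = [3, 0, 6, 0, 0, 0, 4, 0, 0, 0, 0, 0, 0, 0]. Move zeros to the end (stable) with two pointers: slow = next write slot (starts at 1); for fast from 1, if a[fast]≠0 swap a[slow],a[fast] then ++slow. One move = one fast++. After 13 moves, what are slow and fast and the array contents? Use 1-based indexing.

slow=1 fast=1: a[fast]=3≠0 swap→a[1]=3, slow++,fast++
slow=2 fast=2: a[fast]=0, fast++
slow=2 fast=3: a[fast]=6≠0 swap→a[2]=6, slow++,fast++
slow=3 fast=4: a[fast]=0, fast++
slow=3 fast=5: a[fast]=0, fast++
slow=3 fast=6: a[fast]=0, fast++
slow=3 fast=7: a[fast]=4≠0 swap→a[3]=4, slow++,fast++
slow=4 fast=8: a[fast]=0, fast++
slow=4 fast=9: a[fast]=0, fast++
slow=4 fast=10: a[fast]=0, fast++
slow=4 fast=11: a[fast]=0, fast++
slow=4 fast=12: a[fast]=0, fast++
slow=4 fast=13: a[fast]=0, fast++

slow=4, fast=14, a=[3, 6, 4, 0, 0, 0, 0, 0, 0, 0, 0, 0, 0, 0]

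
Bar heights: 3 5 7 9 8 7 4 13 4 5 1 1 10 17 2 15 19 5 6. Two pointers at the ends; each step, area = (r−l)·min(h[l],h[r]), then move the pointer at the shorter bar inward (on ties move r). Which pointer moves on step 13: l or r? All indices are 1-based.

l=1 r=19: min(3,6)*18=54 best=54 *, l++
l=2 r=19: min(5,6)*17=85 best=85 *, l++
l=3 r=19: min(7,6)*16=96 best=96 *, r--
l=3 r=18: min(7,5)*15=75 best=96, r--
l=3 r=17: min(7,19)*14=98 best=98 *, l++
l=4 r=17: min(9,19)*13=117 best=117 *, l++
l=5 r=17: min(8,19)*12=96 best=117, l++
l=6 r=17: min(7,19)*11=77 best=117, l++
l=7 r=17: min(4,19)*10=40 best=117, l++
l=8 r=17: min(13,19)*9=117 best=117, l++
l=9 r=17: min(4,19)*8=32 best=117, l++
l=10 r=17: min(5,19)*7=35 best=117, l++
l=11 r=17: min(1,19)*6=6 best=117, l++

l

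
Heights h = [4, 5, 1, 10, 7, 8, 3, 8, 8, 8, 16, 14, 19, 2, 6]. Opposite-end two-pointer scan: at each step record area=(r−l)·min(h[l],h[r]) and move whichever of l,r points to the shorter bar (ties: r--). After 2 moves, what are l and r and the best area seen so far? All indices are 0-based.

l=0 r=14: min(4,6)*14=56 best=56 *, l++
l=1 r=14: min(5,6)*13=65 best=65 *, l++

l=2, r=14, best area=65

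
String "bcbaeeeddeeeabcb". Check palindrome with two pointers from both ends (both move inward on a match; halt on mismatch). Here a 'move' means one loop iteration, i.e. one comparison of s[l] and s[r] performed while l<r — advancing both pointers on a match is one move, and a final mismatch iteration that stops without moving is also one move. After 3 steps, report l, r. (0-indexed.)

[0,15] 'b'=='b' → l++,r--
[1,14] 'c'=='c' → l++,r--
[2,13] 'b'=='b' → l++,r--

l=3, r=12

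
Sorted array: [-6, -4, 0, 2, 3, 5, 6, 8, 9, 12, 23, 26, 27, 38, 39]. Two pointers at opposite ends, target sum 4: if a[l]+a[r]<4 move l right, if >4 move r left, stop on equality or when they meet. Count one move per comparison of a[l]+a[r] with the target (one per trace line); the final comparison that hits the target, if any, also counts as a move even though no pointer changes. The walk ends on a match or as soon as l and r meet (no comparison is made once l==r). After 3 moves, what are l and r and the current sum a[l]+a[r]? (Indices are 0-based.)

l=0 r=14: -6+39=33 >4, r--
l=0 r=13: -6+38=32 >4, r--
l=0 r=12: -6+27=21 >4, r--

l=0, r=11, sum=20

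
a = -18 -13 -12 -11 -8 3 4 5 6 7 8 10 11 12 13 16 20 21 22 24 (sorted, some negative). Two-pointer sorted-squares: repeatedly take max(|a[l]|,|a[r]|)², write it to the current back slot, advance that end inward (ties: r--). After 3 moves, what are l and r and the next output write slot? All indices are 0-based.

l=0, r=16, next write slot=16

[0,19] |-18|<=|24| out[19]=576 → r--
[0,18] |-18|<=|22| out[18]=484 → r--
[0,17] |-18|<=|21| out[17]=441 → r--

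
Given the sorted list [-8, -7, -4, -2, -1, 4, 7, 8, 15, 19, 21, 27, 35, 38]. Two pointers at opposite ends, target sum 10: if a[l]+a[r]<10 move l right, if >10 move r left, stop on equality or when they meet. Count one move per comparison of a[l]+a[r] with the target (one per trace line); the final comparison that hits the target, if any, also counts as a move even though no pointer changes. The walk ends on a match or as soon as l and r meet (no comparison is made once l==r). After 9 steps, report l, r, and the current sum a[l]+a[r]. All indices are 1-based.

[1,14] -8+38=30 >10 → r--
[1,13] -8+35=27 >10 → r--
[1,12] -8+27=19 >10 → r--
[1,11] -8+21=13 >10 → r--
[1,10] -8+19=11 >10 → r--
[1,9] -8+15=7 <10 → l++
[2,9] -7+15=8 <10 → l++
[3,9] -4+15=11 >10 → r--
[3,8] -4+8=4 <10 → l++

l=4, r=8, sum=6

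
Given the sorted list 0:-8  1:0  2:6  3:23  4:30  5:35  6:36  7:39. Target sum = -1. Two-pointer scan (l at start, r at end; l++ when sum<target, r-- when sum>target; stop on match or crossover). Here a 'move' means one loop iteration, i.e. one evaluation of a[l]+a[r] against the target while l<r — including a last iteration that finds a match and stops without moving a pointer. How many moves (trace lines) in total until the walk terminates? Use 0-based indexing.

7 moves

l=0 r=7: -8+39=31 >-1, r--
l=0 r=6: -8+36=28 >-1, r--
l=0 r=5: -8+35=27 >-1, r--
l=0 r=4: -8+30=22 >-1, r--
l=0 r=3: -8+23=15 >-1, r--
l=0 r=2: -8+6=-2 <-1, l++
l=1 r=2: 0+6=6 >-1, r--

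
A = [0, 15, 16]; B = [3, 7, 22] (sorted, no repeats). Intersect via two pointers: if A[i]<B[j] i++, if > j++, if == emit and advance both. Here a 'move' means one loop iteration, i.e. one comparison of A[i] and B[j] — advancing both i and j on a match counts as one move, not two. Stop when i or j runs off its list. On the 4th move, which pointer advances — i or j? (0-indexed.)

i

[i=0,j=0] 0<3 → i++
[i=1,j=0] 15>3 → j++
[i=1,j=1] 15>7 → j++
[i=1,j=2] 15<22 → i++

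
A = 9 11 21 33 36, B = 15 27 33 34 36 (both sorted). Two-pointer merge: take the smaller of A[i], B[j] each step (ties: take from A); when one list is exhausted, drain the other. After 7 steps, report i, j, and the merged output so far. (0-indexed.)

i=0 j=0: A[i]=9<=B[j]=15 take 9, i++
i=1 j=0: A[i]=11<=B[j]=15 take 11, i++
i=2 j=0: A[i]=21>B[j]=15 take 15, j++
i=2 j=1: A[i]=21<=B[j]=27 take 21, i++
i=3 j=1: A[i]=33>B[j]=27 take 27, j++
i=3 j=2: A[i]=33<=B[j]=33 take 33, i++
i=4 j=2: A[i]=36>B[j]=33 take 33, j++

i=4, j=3, merged so far=[9, 11, 15, 21, 27, 33, 33]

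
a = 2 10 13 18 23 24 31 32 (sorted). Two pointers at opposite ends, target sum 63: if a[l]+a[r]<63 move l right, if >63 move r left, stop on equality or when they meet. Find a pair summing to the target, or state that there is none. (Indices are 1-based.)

[1,8] 2+32=34 <63 → l++
[2,8] 10+32=42 <63 → l++
[3,8] 13+32=45 <63 → l++
[4,8] 18+32=50 <63 → l++
[5,8] 23+32=55 <63 → l++
[6,8] 24+32=56 <63 → l++
[7,8] 31+32=63 → found

(31, 32)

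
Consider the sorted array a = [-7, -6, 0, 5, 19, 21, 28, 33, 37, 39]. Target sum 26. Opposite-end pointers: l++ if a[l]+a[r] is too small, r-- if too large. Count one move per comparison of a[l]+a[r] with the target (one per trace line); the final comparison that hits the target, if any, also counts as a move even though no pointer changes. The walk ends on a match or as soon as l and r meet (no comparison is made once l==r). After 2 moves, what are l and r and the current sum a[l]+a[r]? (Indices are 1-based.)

l=1, r=8, sum=26

[1,10] -7+39=32 >26 → r--
[1,9] -7+37=30 >26 → r--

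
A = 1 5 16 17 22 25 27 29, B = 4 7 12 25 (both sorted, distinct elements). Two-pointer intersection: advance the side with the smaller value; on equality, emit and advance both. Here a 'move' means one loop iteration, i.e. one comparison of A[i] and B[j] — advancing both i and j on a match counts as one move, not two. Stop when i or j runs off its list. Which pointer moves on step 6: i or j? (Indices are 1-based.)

i

[i=1,j=1] 1<4 → i++
[i=2,j=1] 5>4 → j++
[i=2,j=2] 5<7 → i++
[i=3,j=2] 16>7 → j++
[i=3,j=3] 16>12 → j++
[i=3,j=4] 16<25 → i++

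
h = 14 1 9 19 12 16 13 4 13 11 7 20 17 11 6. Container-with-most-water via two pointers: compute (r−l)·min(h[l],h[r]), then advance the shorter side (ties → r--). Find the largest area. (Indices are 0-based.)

max area = 168

[0,14] min(14,6)*14=84 best=84 * → r--
[0,13] min(14,11)*13=143 best=143 * → r--
[0,12] min(14,17)*12=168 best=168 * → l++
[1,12] min(1,17)*11=11 best=168 → l++
[2,12] min(9,17)*10=90 best=168 → l++
[3,12] min(19,17)*9=153 best=168 → r--
[3,11] min(19,20)*8=152 best=168 → l++
[4,11] min(12,20)*7=84 best=168 → l++
[5,11] min(16,20)*6=96 best=168 → l++
[6,11] min(13,20)*5=65 best=168 → l++
[7,11] min(4,20)*4=16 best=168 → l++
[8,11] min(13,20)*3=39 best=168 → l++
[9,11] min(11,20)*2=22 best=168 → l++
[10,11] min(7,20)*1=7 best=168 → l++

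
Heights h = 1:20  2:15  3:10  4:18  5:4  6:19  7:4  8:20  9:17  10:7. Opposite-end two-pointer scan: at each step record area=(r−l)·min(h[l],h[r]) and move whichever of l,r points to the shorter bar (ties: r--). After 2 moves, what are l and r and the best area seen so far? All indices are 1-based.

[1,10] min(20,7)*9=63 best=63 * → r--
[1,9] min(20,17)*8=136 best=136 * → r--

l=1, r=8, best area=136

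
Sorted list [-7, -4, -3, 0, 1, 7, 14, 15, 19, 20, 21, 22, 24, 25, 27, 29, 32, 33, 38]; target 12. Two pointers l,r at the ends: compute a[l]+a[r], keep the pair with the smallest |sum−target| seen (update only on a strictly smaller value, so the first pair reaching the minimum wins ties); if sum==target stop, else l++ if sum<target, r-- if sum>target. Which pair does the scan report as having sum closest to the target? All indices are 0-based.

pair (-7, 19) with sum 12 (|Δ|=0)

[0,18] -7+38=31 d=19 * → r--
[0,17] -7+33=26 d=14 * → r--
[0,16] -7+32=25 d=13 * → r--
[0,15] -7+29=22 d=10 * → r--
[0,14] -7+27=20 d=8 * → r--
[0,13] -7+25=18 d=6 * → r--
[0,12] -7+24=17 d=5 * → r--
[0,11] -7+22=15 d=3 * → r--
[0,10] -7+21=14 d=2 * → r--
[0,9] -7+20=13 d=1 * → r--
[0,8] -7+19=12 d=0 * → stop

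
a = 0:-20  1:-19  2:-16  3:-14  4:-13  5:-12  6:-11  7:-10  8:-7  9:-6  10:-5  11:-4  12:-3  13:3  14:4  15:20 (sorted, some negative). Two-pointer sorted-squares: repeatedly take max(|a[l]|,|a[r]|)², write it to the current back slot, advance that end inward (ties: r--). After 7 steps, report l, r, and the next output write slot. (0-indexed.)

l=0 r=15: |-20|<=|20| out[15]=400, r--
l=0 r=14: |-20|>|4| out[14]=400, l++
l=1 r=14: |-19|>|4| out[13]=361, l++
l=2 r=14: |-16|>|4| out[12]=256, l++
l=3 r=14: |-14|>|4| out[11]=196, l++
l=4 r=14: |-13|>|4| out[10]=169, l++
l=5 r=14: |-12|>|4| out[9]=144, l++

l=6, r=14, next write slot=8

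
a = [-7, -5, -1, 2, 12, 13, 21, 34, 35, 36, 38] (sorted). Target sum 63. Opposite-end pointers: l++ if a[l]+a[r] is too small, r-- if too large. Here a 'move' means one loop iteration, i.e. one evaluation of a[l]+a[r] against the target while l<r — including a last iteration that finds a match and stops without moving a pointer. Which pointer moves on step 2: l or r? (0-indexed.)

[0,10] -7+38=31 <63 → l++
[1,10] -5+38=33 <63 → l++

l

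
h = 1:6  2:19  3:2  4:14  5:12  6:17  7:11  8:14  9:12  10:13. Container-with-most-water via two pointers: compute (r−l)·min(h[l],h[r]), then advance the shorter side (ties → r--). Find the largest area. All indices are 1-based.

[1,10] min(6,13)*9=54 best=54 * → l++
[2,10] min(19,13)*8=104 best=104 * → r--
[2,9] min(19,12)*7=84 best=104 → r--
[2,8] min(19,14)*6=84 best=104 → r--
[2,7] min(19,11)*5=55 best=104 → r--
[2,6] min(19,17)*4=68 best=104 → r--
[2,5] min(19,12)*3=36 best=104 → r--
[2,4] min(19,14)*2=28 best=104 → r--
[2,3] min(19,2)*1=2 best=104 → r--

max area = 104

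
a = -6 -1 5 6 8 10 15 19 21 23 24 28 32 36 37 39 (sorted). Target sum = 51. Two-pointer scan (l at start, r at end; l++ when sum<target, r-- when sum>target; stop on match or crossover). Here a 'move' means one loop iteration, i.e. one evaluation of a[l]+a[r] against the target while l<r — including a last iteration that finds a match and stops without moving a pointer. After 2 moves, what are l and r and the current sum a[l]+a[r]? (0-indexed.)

[0,15] -6+39=33 <51 → l++
[1,15] -1+39=38 <51 → l++

l=2, r=15, sum=44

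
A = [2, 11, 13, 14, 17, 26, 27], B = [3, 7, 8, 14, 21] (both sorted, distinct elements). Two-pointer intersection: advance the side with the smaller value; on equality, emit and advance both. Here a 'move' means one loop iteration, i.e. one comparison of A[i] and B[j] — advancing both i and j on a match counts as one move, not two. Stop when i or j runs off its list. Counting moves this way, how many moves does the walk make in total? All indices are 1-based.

i=1 j=1: 2<3, i++
i=2 j=1: 11>3, j++
i=2 j=2: 11>7, j++
i=2 j=3: 11>8, j++
i=2 j=4: 11<14, i++
i=3 j=4: 13<14, i++
i=4 j=4: 14==14 emit, i++,j++
i=5 j=5: 17<21, i++
i=6 j=5: 26>21, j++

9 moves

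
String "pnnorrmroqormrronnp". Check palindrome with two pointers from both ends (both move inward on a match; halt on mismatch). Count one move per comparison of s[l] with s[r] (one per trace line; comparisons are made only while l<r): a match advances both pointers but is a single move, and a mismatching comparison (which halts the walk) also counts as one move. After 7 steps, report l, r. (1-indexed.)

l=1 r=19: 'p'=='p', l++,r--
l=2 r=18: 'n'=='n', l++,r--
l=3 r=17: 'n'=='n', l++,r--
l=4 r=16: 'o'=='o', l++,r--
l=5 r=15: 'r'=='r', l++,r--
l=6 r=14: 'r'=='r', l++,r--
l=7 r=13: 'm'=='m', l++,r--

l=8, r=12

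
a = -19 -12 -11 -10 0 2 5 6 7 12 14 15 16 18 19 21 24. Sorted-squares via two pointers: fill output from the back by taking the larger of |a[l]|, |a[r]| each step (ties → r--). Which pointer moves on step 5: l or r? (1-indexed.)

l=1 r=17: |-19|<=|24| out[17]=576, r--
l=1 r=16: |-19|<=|21| out[16]=441, r--
l=1 r=15: |-19|<=|19| out[15]=361, r--
l=1 r=14: |-19|>|18| out[14]=361, l++
l=2 r=14: |-12|<=|18| out[13]=324, r--

r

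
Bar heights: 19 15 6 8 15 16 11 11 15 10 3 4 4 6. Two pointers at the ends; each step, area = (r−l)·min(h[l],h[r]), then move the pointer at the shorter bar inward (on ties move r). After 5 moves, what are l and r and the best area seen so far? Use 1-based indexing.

l=1 r=14: min(19,6)*13=78 best=78 *, r--
l=1 r=13: min(19,4)*12=48 best=78, r--
l=1 r=12: min(19,4)*11=44 best=78, r--
l=1 r=11: min(19,3)*10=30 best=78, r--
l=1 r=10: min(19,10)*9=90 best=90 *, r--

l=1, r=9, best area=90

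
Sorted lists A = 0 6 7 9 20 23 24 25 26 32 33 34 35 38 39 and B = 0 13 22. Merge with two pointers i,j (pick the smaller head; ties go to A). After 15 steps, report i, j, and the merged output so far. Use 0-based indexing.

[i=0,j=0] A[i]=0<=B[j]=0 take 0 → i++
[i=1,j=0] A[i]=6>B[j]=0 take 0 → j++
[i=1,j=1] A[i]=6<=B[j]=13 take 6 → i++
[i=2,j=1] A[i]=7<=B[j]=13 take 7 → i++
[i=3,j=1] A[i]=9<=B[j]=13 take 9 → i++
[i=4,j=1] A[i]=20>B[j]=13 take 13 → j++
[i=4,j=2] A[i]=20<=B[j]=22 take 20 → i++
[i=5,j=2] A[i]=23>B[j]=22 take 22 → j++
[i=5,j=3] B done, take A[i]=23 → i++
[i=6,j=3] B done, take A[i]=24 → i++
[i=7,j=3] B done, take A[i]=25 → i++
[i=8,j=3] B done, take A[i]=26 → i++
[i=9,j=3] B done, take A[i]=32 → i++
[i=10,j=3] B done, take A[i]=33 → i++
[i=11,j=3] B done, take A[i]=34 → i++

i=12, j=3, merged so far=[0, 0, 6, 7, 9, 13, 20, 22, 23, 24, 25, 26, 32, 33, 34]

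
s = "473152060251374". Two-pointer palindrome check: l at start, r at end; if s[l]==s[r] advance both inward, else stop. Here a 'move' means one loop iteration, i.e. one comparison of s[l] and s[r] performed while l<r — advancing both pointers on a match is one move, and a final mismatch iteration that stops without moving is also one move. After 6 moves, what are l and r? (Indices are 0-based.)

[0,14] '4'=='4' → l++,r--
[1,13] '7'=='7' → l++,r--
[2,12] '3'=='3' → l++,r--
[3,11] '1'=='1' → l++,r--
[4,10] '5'=='5' → l++,r--
[5,9] '2'=='2' → l++,r--

l=6, r=8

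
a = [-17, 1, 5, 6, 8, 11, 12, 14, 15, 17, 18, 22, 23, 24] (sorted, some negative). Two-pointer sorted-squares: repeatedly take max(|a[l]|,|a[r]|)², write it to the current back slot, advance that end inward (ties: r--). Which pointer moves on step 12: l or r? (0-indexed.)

[0,13] |-17|<=|24| out[13]=576 → r--
[0,12] |-17|<=|23| out[12]=529 → r--
[0,11] |-17|<=|22| out[11]=484 → r--
[0,10] |-17|<=|18| out[10]=324 → r--
[0,9] |-17|<=|17| out[9]=289 → r--
[0,8] |-17|>|15| out[8]=289 → l++
[1,8] |1|<=|15| out[7]=225 → r--
[1,7] |1|<=|14| out[6]=196 → r--
[1,6] |1|<=|12| out[5]=144 → r--
[1,5] |1|<=|11| out[4]=121 → r--
[1,4] |1|<=|8| out[3]=64 → r--
[1,3] |1|<=|6| out[2]=36 → r--

r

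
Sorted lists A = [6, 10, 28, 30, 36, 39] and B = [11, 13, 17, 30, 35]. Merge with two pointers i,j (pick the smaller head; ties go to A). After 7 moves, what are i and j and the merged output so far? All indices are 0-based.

i=0 j=0: A[i]=6<=B[j]=11 take 6, i++
i=1 j=0: A[i]=10<=B[j]=11 take 10, i++
i=2 j=0: A[i]=28>B[j]=11 take 11, j++
i=2 j=1: A[i]=28>B[j]=13 take 13, j++
i=2 j=2: A[i]=28>B[j]=17 take 17, j++
i=2 j=3: A[i]=28<=B[j]=30 take 28, i++
i=3 j=3: A[i]=30<=B[j]=30 take 30, i++

i=4, j=3, merged so far=[6, 10, 11, 13, 17, 28, 30]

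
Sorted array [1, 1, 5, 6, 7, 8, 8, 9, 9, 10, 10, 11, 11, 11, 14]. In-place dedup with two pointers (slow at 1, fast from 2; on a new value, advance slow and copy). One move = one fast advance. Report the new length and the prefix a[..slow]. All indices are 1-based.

length 9; prefix = [1, 5, 6, 7, 8, 9, 10, 11, 14]

slow=1 fast=2: a[fast]=1=a[slow] dup, fast++
slow=1 fast=3: a[fast]=5≠a[slow]=1 write a[2]=5, slow++,fast++
slow=2 fast=4: a[fast]=6≠a[slow]=5 write a[3]=6, slow++,fast++
slow=3 fast=5: a[fast]=7≠a[slow]=6 write a[4]=7, slow++,fast++
slow=4 fast=6: a[fast]=8≠a[slow]=7 write a[5]=8, slow++,fast++
slow=5 fast=7: a[fast]=8=a[slow] dup, fast++
slow=5 fast=8: a[fast]=9≠a[slow]=8 write a[6]=9, slow++,fast++
slow=6 fast=9: a[fast]=9=a[slow] dup, fast++
slow=6 fast=10: a[fast]=10≠a[slow]=9 write a[7]=10, slow++,fast++
slow=7 fast=11: a[fast]=10=a[slow] dup, fast++
slow=7 fast=12: a[fast]=11≠a[slow]=10 write a[8]=11, slow++,fast++
slow=8 fast=13: a[fast]=11=a[slow] dup, fast++
slow=8 fast=14: a[fast]=11=a[slow] dup, fast++
slow=8 fast=15: a[fast]=14≠a[slow]=11 write a[9]=14, slow++,fast++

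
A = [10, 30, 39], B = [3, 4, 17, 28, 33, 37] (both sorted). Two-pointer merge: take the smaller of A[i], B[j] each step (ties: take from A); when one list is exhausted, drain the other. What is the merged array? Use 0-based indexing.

[3, 4, 10, 17, 28, 30, 33, 37, 39]

[i=0,j=0] A[i]=10>B[j]=3 take 3 → j++
[i=0,j=1] A[i]=10>B[j]=4 take 4 → j++
[i=0,j=2] A[i]=10<=B[j]=17 take 10 → i++
[i=1,j=2] A[i]=30>B[j]=17 take 17 → j++
[i=1,j=3] A[i]=30>B[j]=28 take 28 → j++
[i=1,j=4] A[i]=30<=B[j]=33 take 30 → i++
[i=2,j=4] A[i]=39>B[j]=33 take 33 → j++
[i=2,j=5] A[i]=39>B[j]=37 take 37 → j++
[i=2,j=6] B done, take A[i]=39 → i++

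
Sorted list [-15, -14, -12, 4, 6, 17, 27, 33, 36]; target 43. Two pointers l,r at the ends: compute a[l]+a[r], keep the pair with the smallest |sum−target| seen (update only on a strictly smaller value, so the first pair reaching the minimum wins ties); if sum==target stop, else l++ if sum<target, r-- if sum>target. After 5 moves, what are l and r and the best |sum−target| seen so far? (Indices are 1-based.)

l=1 r=9: -15+36=21 d=22 *, l++
l=2 r=9: -14+36=22 d=21 *, l++
l=3 r=9: -12+36=24 d=19 *, l++
l=4 r=9: 4+36=40 d=3 *, l++
l=5 r=9: 6+36=42 d=1 *, l++

l=6, r=9, best |Δ|=1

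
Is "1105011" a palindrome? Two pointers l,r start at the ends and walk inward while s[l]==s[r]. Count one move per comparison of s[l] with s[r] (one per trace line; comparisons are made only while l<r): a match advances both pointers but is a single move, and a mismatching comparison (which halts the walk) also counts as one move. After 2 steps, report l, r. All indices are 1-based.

l=3, r=5

l=1 r=7: '1'=='1', l++,r--
l=2 r=6: '1'=='1', l++,r--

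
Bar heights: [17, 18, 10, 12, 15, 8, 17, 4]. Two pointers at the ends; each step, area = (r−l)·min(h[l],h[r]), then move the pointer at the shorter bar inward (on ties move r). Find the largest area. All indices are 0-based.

[0,7] min(17,4)*7=28 best=28 * → r--
[0,6] min(17,17)*6=102 best=102 * → r--
[0,5] min(17,8)*5=40 best=102 → r--
[0,4] min(17,15)*4=60 best=102 → r--
[0,3] min(17,12)*3=36 best=102 → r--
[0,2] min(17,10)*2=20 best=102 → r--
[0,1] min(17,18)*1=17 best=102 → l++

max area = 102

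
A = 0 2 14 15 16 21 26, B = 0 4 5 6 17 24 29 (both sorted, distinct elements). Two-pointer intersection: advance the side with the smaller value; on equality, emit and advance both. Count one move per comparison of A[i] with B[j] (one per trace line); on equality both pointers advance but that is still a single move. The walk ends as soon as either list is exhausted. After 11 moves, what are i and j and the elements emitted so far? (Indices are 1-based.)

[i=1,j=1] 0==0 emit → i++,j++
[i=2,j=2] 2<4 → i++
[i=3,j=2] 14>4 → j++
[i=3,j=3] 14>5 → j++
[i=3,j=4] 14>6 → j++
[i=3,j=5] 14<17 → i++
[i=4,j=5] 15<17 → i++
[i=5,j=5] 16<17 → i++
[i=6,j=5] 21>17 → j++
[i=6,j=6] 21<24 → i++
[i=7,j=6] 26>24 → j++

i=7, j=7, emitted=[0]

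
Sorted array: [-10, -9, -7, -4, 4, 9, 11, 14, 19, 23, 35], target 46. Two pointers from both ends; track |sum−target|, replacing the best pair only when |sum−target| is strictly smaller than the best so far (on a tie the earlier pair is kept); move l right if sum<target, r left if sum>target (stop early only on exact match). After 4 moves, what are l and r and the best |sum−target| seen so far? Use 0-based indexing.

[0,10] -10+35=25 d=21 * → l++
[1,10] -9+35=26 d=20 * → l++
[2,10] -7+35=28 d=18 * → l++
[3,10] -4+35=31 d=15 * → l++

l=4, r=10, best |Δ|=15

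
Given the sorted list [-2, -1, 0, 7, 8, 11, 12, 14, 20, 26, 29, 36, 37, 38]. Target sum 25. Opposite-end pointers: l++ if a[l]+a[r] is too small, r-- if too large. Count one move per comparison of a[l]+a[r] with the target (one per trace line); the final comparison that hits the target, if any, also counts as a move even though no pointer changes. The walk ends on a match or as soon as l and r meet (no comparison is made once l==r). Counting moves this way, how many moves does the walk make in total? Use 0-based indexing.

6 moves

[0,13] -2+38=36 >25 → r--
[0,12] -2+37=35 >25 → r--
[0,11] -2+36=34 >25 → r--
[0,10] -2+29=27 >25 → r--
[0,9] -2+26=24 <25 → l++
[1,9] -1+26=25 → found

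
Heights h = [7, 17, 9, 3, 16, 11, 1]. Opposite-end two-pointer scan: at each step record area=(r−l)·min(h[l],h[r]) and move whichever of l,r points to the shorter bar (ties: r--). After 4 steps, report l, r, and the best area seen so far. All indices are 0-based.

[0,6] min(7,1)*6=6 best=6 * → r--
[0,5] min(7,11)*5=35 best=35 * → l++
[1,5] min(17,11)*4=44 best=44 * → r--
[1,4] min(17,16)*3=48 best=48 * → r--

l=1, r=3, best area=48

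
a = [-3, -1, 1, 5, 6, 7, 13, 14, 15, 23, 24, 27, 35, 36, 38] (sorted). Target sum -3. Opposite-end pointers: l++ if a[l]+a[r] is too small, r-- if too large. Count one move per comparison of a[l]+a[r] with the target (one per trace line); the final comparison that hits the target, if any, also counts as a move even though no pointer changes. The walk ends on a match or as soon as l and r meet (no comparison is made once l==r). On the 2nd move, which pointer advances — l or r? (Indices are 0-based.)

r

[0,14] -3+38=35 >-3 → r--
[0,13] -3+36=33 >-3 → r--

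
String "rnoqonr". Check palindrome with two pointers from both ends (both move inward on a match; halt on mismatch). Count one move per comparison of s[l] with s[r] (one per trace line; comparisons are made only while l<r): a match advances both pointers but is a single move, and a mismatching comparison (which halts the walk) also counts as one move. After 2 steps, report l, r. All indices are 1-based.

l=3, r=5

[1,7] 'r'=='r' → l++,r--
[2,6] 'n'=='n' → l++,r--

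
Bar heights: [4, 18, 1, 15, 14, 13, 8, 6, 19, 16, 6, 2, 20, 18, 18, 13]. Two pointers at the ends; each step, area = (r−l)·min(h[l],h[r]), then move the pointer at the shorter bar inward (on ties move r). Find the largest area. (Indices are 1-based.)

max area = 234

[1,16] min(4,13)*15=60 best=60 * → l++
[2,16] min(18,13)*14=182 best=182 * → r--
[2,15] min(18,18)*13=234 best=234 * → r--
[2,14] min(18,18)*12=216 best=234 → r--
[2,13] min(18,20)*11=198 best=234 → l++
[3,13] min(1,20)*10=10 best=234 → l++
[4,13] min(15,20)*9=135 best=234 → l++
[5,13] min(14,20)*8=112 best=234 → l++
[6,13] min(13,20)*7=91 best=234 → l++
[7,13] min(8,20)*6=48 best=234 → l++
[8,13] min(6,20)*5=30 best=234 → l++
[9,13] min(19,20)*4=76 best=234 → l++
[10,13] min(16,20)*3=48 best=234 → l++
[11,13] min(6,20)*2=12 best=234 → l++
[12,13] min(2,20)*1=2 best=234 → l++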